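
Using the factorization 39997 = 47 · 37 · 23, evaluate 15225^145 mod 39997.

Mod 47: 15225 ≡ 44; by Fermat, exponent reduces to 145 mod 46 = 7; 44^7 ≡ 22 (mod 47).
Mod 37: 15225 ≡ 18; by Fermat, exponent reduces to 145 mod 36 = 1; 18^1 ≡ 18 (mod 37).
Mod 23: 15225 ≡ 22; by Fermat, exponent reduces to 145 mod 22 = 13; 22^13 ≡ 22 (mod 23).
Combine by CRT: x ≡ 22 (mod 47), x ≡ 18 (mod 37), x ≡ 22 (mod 23) ⇒ x ≡ 19480 (mod 39997).

19480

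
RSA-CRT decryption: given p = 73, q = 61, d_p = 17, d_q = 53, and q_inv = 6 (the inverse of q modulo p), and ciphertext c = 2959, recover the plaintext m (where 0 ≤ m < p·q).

m₁ = c^(d_p) mod p: c ≡ 39 (mod 73), and 39^17 mod 73 = 40.
m₂ = c^(d_q) mod q: c ≡ 31 (mod 61), and 31^53 mod 61 = 6.
h = q_inv·(m₁ − m₂) mod p = 6·(40 − 6) mod 73 = 58.
m = m₂ + h·q = 6 + 58·61 = 3544.

3544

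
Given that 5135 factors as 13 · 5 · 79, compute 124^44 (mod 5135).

3006

Mod 13: 124 ≡ 7; by Fermat, exponent reduces to 44 mod 12 = 8; 7^8 ≡ 3 (mod 13).
Mod 5: 124 ≡ 4; since 4 | 44, by Fermat 4^44 ≡ 1 (mod 5).
Mod 79: 124 ≡ 45; 45^44 ≡ 4 (mod 79).
Combine by CRT: x ≡ 3 (mod 13), x ≡ 1 (mod 5), x ≡ 4 (mod 79) ⇒ x ≡ 3006 (mod 5135).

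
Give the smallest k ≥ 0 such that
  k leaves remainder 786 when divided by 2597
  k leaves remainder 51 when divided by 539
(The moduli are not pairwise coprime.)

5980

gcd(2597, 539) = 49 and 49 | (51 − 786), so the pair is consistent; merging gives k ≡ 5980 (mod 28567), where 28567 = lcm(2597, 539).
The solution is unique modulo lcm(2597, 539) = 28567.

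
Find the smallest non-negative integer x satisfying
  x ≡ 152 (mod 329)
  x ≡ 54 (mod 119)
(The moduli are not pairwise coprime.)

Combine the congruences pairwise.
gcd(329, 119) = 7 and 7 | (54 − 152), so the pair is consistent; merging gives x ≡ 4100 (mod 5593), where 5593 = lcm(329, 119).
The solution is unique modulo lcm(329, 119) = 5593.

4100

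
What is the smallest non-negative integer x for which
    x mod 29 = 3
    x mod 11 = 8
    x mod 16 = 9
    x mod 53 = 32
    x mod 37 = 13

8719433

From x ≡ 3 (mod 29) write x = 3 + 29t. Substituting into x ≡ 8 (mod 11) gives 29t ≡ 5 (mod 11), and since 7⁻¹ ≡ 8 (mod 11), t ≡ 7. Hence x ≡ 3 + 29·7 = 206 (mod 319).
From x ≡ 206 (mod 319) write x = 206 + 319t. Substituting into x ≡ 9 (mod 16) gives 319t ≡ 11 (mod 16), and since 15⁻¹ ≡ 15 (mod 16), t ≡ 5. Hence x ≡ 206 + 319·5 = 1801 (mod 5104).
From x ≡ 1801 (mod 5104) write x = 1801 + 5104t. Substituting into x ≡ 32 (mod 53) gives 5104t ≡ 33 (mod 53), and since 16⁻¹ ≡ 10 (mod 53), t ≡ 12. Hence x ≡ 1801 + 5104·12 = 63049 (mod 270512).
From x ≡ 63049 (mod 270512) write x = 63049 + 270512t. Substituting into x ≡ 13 (mod 37) gives 270512t ≡ 12 (mod 37), and since 5⁻¹ ≡ 15 (mod 37), t ≡ 32. Hence x ≡ 63049 + 270512·32 = 8719433 (mod 10008944).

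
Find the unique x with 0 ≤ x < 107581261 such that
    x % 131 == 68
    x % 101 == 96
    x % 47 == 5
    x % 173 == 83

95299555

From x ≡ 68 (mod 131) write x = 68 + 131t. Substituting into x ≡ 96 (mod 101) gives 131t ≡ 28 (mod 101), and since 30⁻¹ ≡ 64 (mod 101), t ≡ 75. Hence x ≡ 68 + 131·75 = 9893 (mod 13231).
From x ≡ 9893 (mod 13231) write x = 9893 + 13231t. Substituting into x ≡ 5 (mod 47) gives 13231t ≡ 29 (mod 47), and since 24⁻¹ ≡ 2 (mod 47), t ≡ 11. Hence x ≡ 9893 + 13231·11 = 155434 (mod 621857).
From x ≡ 155434 (mod 621857) write x = 155434 + 621857t. Substituting into x ≡ 83 (mod 173) gives 621857t ≡ 3 (mod 173), and since 95⁻¹ ≡ 51 (mod 173), t ≡ 153. Hence x ≡ 155434 + 621857·153 = 95299555 (mod 107581261).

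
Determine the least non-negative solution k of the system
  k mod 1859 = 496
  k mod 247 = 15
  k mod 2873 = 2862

428066

gcd(1859, 247) = 13 and 13 | (15 − 496), so the pair is consistent; merging gives k ≡ 4214 (mod 35321), where 35321 = lcm(1859, 247).
gcd(35321, 2873) = 169 and 169 | (2862 − 4214), so the pair is consistent; merging gives k ≡ 428066 (mod 600457), where 600457 = lcm(35321, 2873).
The solution is unique modulo lcm(1859, 247, 2873) = 600457.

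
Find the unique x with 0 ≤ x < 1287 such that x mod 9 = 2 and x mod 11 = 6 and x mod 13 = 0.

182

The moduli are pairwise coprime; N = 9·11·13 = 1287.
N/9 = 143; 143 ≡ 8 (mod 9); 8·8 ≡ 1, so inverse 8.
N/11 = 117; 117 ≡ 7 (mod 11); 7·8 ≡ 1, so inverse 8.
N/13 = 99; 99 ≡ 8 (mod 13); 8·5 ≡ 1, so inverse 5.
x ≡ 2·143·8 + 6·117·8 + 0·99·5 = 7904.
7904 mod 1287 = 182.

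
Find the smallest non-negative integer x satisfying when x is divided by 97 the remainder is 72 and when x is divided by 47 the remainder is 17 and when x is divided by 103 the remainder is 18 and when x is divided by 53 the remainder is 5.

13518768

The moduli are pairwise coprime; N = 97·47·103·53 = 24887581.
N/97 = 256573; 256573 ≡ 8 (mod 97); 8·85 ≡ 1, so inverse 85.
N/47 = 529523; 529523 ≡ 21 (mod 47); 21·9 ≡ 1, so inverse 9.
N/103 = 241627; 241627 ≡ 92 (mod 103); 92·28 ≡ 1, so inverse 28.
N/53 = 469577; 469577 ≡ 50 (mod 53); 50·35 ≡ 1, so inverse 35.
x ≡ 72·256573·85 + 17·529523·9 + 18·241627·28 + 5·469577·35 = 1855199762.
1855199762 mod 24887581 = 13518768.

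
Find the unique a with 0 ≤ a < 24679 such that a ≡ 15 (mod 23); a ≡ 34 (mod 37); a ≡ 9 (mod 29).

The moduli are pairwise coprime; N = 23·37·29 = 24679.
N/23 = 1073; 1073 ≡ 15 (mod 23); 15·20 ≡ 1, so inverse 20.
N/37 = 667; 667 ≡ 1 (mod 37), inverse 1.
N/29 = 851; 851 ≡ 10 (mod 29); 10·3 ≡ 1, so inverse 3.
a ≡ 15·1073·20 + 34·667·1 + 9·851·3 = 367555.
367555 mod 24679 = 22049.

22049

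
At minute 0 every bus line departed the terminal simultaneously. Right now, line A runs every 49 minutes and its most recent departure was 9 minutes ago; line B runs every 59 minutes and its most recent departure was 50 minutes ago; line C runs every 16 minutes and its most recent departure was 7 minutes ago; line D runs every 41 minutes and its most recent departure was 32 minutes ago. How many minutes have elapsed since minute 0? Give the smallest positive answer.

1780375

Combine the congruences pairwise.
From t ≡ 9 (mod 49) write t = 9 + 49s. Substituting into t ≡ 50 (mod 59) gives 49s ≡ 41 (mod 59), and since 49⁻¹ ≡ 53 (mod 59), s ≡ 49. Hence t ≡ 9 + 49·49 = 2410 (mod 2891).
From t ≡ 2410 (mod 2891) write t = 2410 + 2891s. Substituting into t ≡ 7 (mod 16) gives 2891s ≡ 13 (mod 16), and since 11⁻¹ ≡ 3 (mod 16), s ≡ 7. Hence t ≡ 2410 + 2891·7 = 22647 (mod 46256).
From t ≡ 22647 (mod 46256) write t = 22647 + 46256s. Substituting into t ≡ 32 (mod 41) gives 46256s ≡ 17 (mod 41), and since 8⁻¹ ≡ 36 (mod 41), s ≡ 38. Hence t ≡ 22647 + 46256·38 = 1780375 (mod 1896496).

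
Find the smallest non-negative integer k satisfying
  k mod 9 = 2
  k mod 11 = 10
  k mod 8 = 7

Combine the congruences pairwise.
From k ≡ 2 (mod 9) write k = 2 + 9t. Substituting into k ≡ 10 (mod 11) gives 9t ≡ 8 (mod 11), and since 9⁻¹ ≡ 5 (mod 11), t ≡ 7. Hence k ≡ 2 + 9·7 = 65 (mod 99).
From k ≡ 65 (mod 99) write k = 65 + 99t. Substituting into k ≡ 7 (mod 8) gives 99t ≡ 6 (mod 8), and since 3⁻¹ ≡ 3 (mod 8), t ≡ 2. Hence k ≡ 65 + 99·2 = 263 (mod 792).

263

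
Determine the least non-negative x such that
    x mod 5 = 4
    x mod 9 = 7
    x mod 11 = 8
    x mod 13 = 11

349

From x ≡ 4 (mod 5) write x = 4 + 5t. Substituting into x ≡ 7 (mod 9) gives 5t ≡ 3 (mod 9), and since 5⁻¹ ≡ 2 (mod 9), t ≡ 6. Hence x ≡ 4 + 5·6 = 34 (mod 45).
From x ≡ 34 (mod 45) write x = 34 + 45t. Substituting into x ≡ 8 (mod 11) gives 45t ≡ 7 (mod 11), and since 1⁻¹ ≡ 1 (mod 11), t ≡ 7. Hence x ≡ 34 + 45·7 = 349 (mod 495).
From x ≡ 349 (mod 495) write x = 349 + 495t. Substituting into x ≡ 11 (mod 13) gives 495t ≡ 0 (mod 13), and since 1⁻¹ ≡ 1 (mod 13), t ≡ 0. Hence x ≡ 349 + 495·0 = 349 (mod 6435).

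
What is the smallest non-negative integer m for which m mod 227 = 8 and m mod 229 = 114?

Combine the congruences pairwise.
From m ≡ 8 (mod 227) write m = 8 + 227t. Substituting into m ≡ 114 (mod 229) gives 227t ≡ 106 (mod 229), and since 227⁻¹ ≡ 114 (mod 229), t ≡ 176. Hence m ≡ 8 + 227·176 = 39960 (mod 51983).

39960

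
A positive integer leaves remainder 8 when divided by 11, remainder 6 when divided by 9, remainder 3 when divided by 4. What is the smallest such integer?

195

From x ≡ 8 (mod 11) write x = 8 + 11t. Substituting into x ≡ 6 (mod 9) gives 11t ≡ 7 (mod 9), and since 2⁻¹ ≡ 5 (mod 9), t ≡ 8. Hence x ≡ 8 + 11·8 = 96 (mod 99).
From x ≡ 96 (mod 99) write x = 96 + 99t. Substituting into x ≡ 3 (mod 4) gives 99t ≡ 3 (mod 4), and since 3⁻¹ ≡ 3 (mod 4), t ≡ 1. Hence x ≡ 96 + 99·1 = 195 (mod 396).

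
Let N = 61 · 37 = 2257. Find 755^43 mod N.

Mod 61: 755 ≡ 23; 23^43 ≡ 28 (mod 61).
Mod 37: 755 ≡ 15; by Fermat, exponent reduces to 43 mod 36 = 7; 15^7 ≡ 35 (mod 37).
Combine by CRT: x ≡ 28 (mod 61), x ≡ 35 (mod 37) ⇒ x ≡ 516 (mod 2257).

516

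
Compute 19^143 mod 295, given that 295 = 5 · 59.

Mod 5: 19 ≡ 4; by Fermat, exponent reduces to 143 mod 4 = 3; 4^3 ≡ 4 (mod 5).
Mod 59: 19 ≡ 19; by Fermat, exponent reduces to 143 mod 58 = 27; 19^27 ≡ 17 (mod 59).
Combine by CRT: x ≡ 4 (mod 5), x ≡ 17 (mod 59) ⇒ x ≡ 194 (mod 295).

194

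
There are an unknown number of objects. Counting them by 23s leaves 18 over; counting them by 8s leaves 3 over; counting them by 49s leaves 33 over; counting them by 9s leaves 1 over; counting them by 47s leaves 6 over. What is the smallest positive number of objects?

2985211

The moduli are pairwise coprime; M = 23·8·49·9·47 = 3813768.
M/23 = 165816; 165816 ≡ 9 (mod 23); 9·18 ≡ 1, so inverse 18.
M/8 = 476721; 476721 ≡ 1 (mod 8), inverse 1.
M/49 = 77832; 77832 ≡ 20 (mod 49); 20·27 ≡ 1, so inverse 27.
M/9 = 423752; 423752 ≡ 5 (mod 9); 5·2 ≡ 1, so inverse 2.
M/47 = 81144; 81144 ≡ 22 (mod 47); 22·15 ≡ 1, so inverse 15.
N ≡ 18·165816·18 + 3·476721·1 + 33·77832·27 + 1·423752·2 + 6·81144·15 = 132653323.
132653323 mod 3813768 = 2985211.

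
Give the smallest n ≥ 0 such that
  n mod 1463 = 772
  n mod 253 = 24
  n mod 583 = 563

720568

gcd(1463, 253) = 11 and 11 | (24 − 772), so the pair is consistent; merging gives n ≡ 13939 (mod 33649), where 33649 = lcm(1463, 253).
gcd(33649, 583) = 11 and 11 | (563 − 13939), so the pair is consistent; merging gives n ≡ 720568 (mod 1783397), where 1783397 = lcm(33649, 583).
The solution is unique modulo lcm(1463, 253, 583) = 1783397.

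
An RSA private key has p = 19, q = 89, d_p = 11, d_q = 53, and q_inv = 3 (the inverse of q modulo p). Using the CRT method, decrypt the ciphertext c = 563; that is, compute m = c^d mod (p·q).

m₁ = c^(d_p) mod p: c ≡ 12 (mod 19), and 12^11 mod 19 = 8.
m₂ = c^(d_q) mod q: c ≡ 29 (mod 89), and 29^53 mod 89 = 62.
h = q_inv·(m₁ − m₂) mod p = 3·(8 − 62) mod 19 = 9.
m = m₂ + h·q = 62 + 9·89 = 863.

863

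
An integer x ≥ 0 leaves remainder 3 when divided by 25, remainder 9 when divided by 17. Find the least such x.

Combine the congruences pairwise.
From x ≡ 3 (mod 25) write x = 3 + 25t. Substituting into x ≡ 9 (mod 17) gives 25t ≡ 6 (mod 17), and since 8⁻¹ ≡ 15 (mod 17), t ≡ 5. Hence x ≡ 3 + 25·5 = 128 (mod 425).

128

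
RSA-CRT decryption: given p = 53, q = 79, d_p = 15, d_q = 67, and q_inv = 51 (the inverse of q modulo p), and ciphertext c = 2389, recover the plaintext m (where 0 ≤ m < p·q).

m₁ = c^(d_p) mod p: c ≡ 4 (mod 53), and 4^15 mod 53 = 37.
m₂ = c^(d_q) mod q: c ≡ 19 (mod 79), and 19^67 mod 79 = 26.
h = q_inv·(m₁ − m₂) mod p = 51·(37 − 26) mod 53 = 31.
m = m₂ + h·q = 26 + 31·79 = 2475.

2475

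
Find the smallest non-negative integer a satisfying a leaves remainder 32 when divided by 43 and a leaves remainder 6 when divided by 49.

Combine the congruences pairwise.
From a ≡ 32 (mod 43) write a = 32 + 43t. Substituting into a ≡ 6 (mod 49) gives 43t ≡ 23 (mod 49), and since 43⁻¹ ≡ 8 (mod 49), t ≡ 37. Hence a ≡ 32 + 43·37 = 1623 (mod 2107).

1623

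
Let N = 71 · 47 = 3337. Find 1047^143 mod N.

416

Mod 71: 1047 ≡ 53; by Fermat, exponent reduces to 143 mod 70 = 3; 53^3 ≡ 61 (mod 71).
Mod 47: 1047 ≡ 13; by Fermat, exponent reduces to 143 mod 46 = 5; 13^5 ≡ 40 (mod 47).
Combine by CRT: x ≡ 61 (mod 71), x ≡ 40 (mod 47) ⇒ x ≡ 416 (mod 3337).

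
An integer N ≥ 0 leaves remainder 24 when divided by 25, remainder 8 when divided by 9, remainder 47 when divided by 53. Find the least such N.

4499

From N ≡ 24 (mod 25) write N = 24 + 25t. Substituting into N ≡ 8 (mod 9) gives 25t ≡ 2 (mod 9), and since 7⁻¹ ≡ 4 (mod 9), t ≡ 8. Hence N ≡ 24 + 25·8 = 224 (mod 225).
From N ≡ 224 (mod 225) write N = 224 + 225t. Substituting into N ≡ 47 (mod 53) gives 225t ≡ 35 (mod 53), and since 13⁻¹ ≡ 49 (mod 53), t ≡ 19. Hence N ≡ 224 + 225·19 = 4499 (mod 11925).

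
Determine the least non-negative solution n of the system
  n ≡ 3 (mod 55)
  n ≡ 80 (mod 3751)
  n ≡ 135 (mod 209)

gcd(55, 3751) = 11 and 11 | (80 − 3), so the pair is consistent; merging gives n ≡ 11333 (mod 18755), where 18755 = lcm(55, 3751).
gcd(18755, 209) = 11 and 11 | (135 − 11333), so the pair is consistent; merging gives n ≡ 123863 (mod 356345), where 356345 = lcm(18755, 209).
The solution is unique modulo lcm(55, 3751, 209) = 356345.

123863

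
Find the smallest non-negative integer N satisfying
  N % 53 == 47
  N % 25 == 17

842

Combine the congruences pairwise.
From N ≡ 47 (mod 53) write N = 47 + 53t. Substituting into N ≡ 17 (mod 25) gives 53t ≡ 20 (mod 25), and since 3⁻¹ ≡ 17 (mod 25), t ≡ 15. Hence N ≡ 47 + 53·15 = 842 (mod 1325).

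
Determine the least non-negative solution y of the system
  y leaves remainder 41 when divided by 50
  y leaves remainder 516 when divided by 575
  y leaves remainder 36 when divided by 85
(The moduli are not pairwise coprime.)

Combine the congruences pairwise.
gcd(50, 575) = 25 and 25 | (516 − 41), so the pair is consistent; merging gives y ≡ 1091 (mod 1150), where 1150 = lcm(50, 575).
gcd(1150, 85) = 5 and 5 | (36 − 1091), so the pair is consistent; merging gives y ≡ 4541 (mod 19550), where 19550 = lcm(1150, 85).
The solution is unique modulo lcm(50, 575, 85) = 19550.

4541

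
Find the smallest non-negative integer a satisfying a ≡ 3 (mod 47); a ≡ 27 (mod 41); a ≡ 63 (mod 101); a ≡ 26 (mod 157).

The moduli are pairwise coprime; N = 47·41·101·157 = 30556439.
N/47 = 650137; 650137 ≡ 33 (mod 47); 33·10 ≡ 1, so inverse 10.
N/41 = 745279; 745279 ≡ 22 (mod 41); 22·28 ≡ 1, so inverse 28.
N/101 = 302539; 302539 ≡ 44 (mod 101); 44·62 ≡ 1, so inverse 62.
N/157 = 194627; 194627 ≡ 104 (mod 157); 104·77 ≡ 1, so inverse 77.
a ≡ 3·650137·10 + 27·745279·28 + 63·302539·62 + 26·194627·77 = 2154295622.
2154295622 mod 30556439 = 15344892.

15344892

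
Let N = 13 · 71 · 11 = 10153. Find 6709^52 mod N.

Mod 13: 6709 ≡ 1; by Fermat, exponent reduces to 52 mod 12 = 4; 1^4 ≡ 1 (mod 13).
Mod 71: 6709 ≡ 35; 35^52 ≡ 12 (mod 71).
Mod 11: 6709 ≡ 10; by Fermat, exponent reduces to 52 mod 10 = 2; 10^2 ≡ 1 (mod 11).
Combine by CRT: x ≡ 1 (mod 13), x ≡ 12 (mod 71), x ≡ 1 (mod 11) ⇒ x ≡ 1574 (mod 10153).

1574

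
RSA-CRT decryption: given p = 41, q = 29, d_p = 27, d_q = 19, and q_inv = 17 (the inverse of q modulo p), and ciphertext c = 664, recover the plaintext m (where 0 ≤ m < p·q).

330

m₁ = c^(d_p) mod p: c ≡ 8 (mod 41), and 8^27 mod 41 = 2.
m₂ = c^(d_q) mod q: c ≡ 26 (mod 29), and 26^19 mod 29 = 11.
h = q_inv·(m₁ − m₂) mod p = 17·(2 − 11) mod 41 = 11.
m = m₂ + h·q = 11 + 11·29 = 330.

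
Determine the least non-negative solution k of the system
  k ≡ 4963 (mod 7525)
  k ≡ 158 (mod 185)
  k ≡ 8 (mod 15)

gcd(7525, 185) = 5 and 5 | (158 − 4963), so the pair is consistent; merging gives k ≡ 27538 (mod 278425), where 278425 = lcm(7525, 185).
gcd(278425, 15) = 5 and 5 | (8 − 27538), so the pair is consistent; merging gives k ≡ 305963 (mod 835275), where 835275 = lcm(278425, 15).
The solution is unique modulo lcm(7525, 185, 15) = 835275.

305963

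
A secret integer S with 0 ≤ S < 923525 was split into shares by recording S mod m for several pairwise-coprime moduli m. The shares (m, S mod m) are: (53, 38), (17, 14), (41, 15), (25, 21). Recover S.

444496

The moduli are pairwise coprime; N = 53·17·41·25 = 923525.
N/53 = 17425; 17425 ≡ 41 (mod 53); 41·22 ≡ 1, so inverse 22.
N/17 = 54325; 54325 ≡ 10 (mod 17); 10·12 ≡ 1, so inverse 12.
N/41 = 22525; 22525 ≡ 16 (mod 41); 16·18 ≡ 1, so inverse 18.
N/25 = 36941; 36941 ≡ 16 (mod 25); 16·11 ≡ 1, so inverse 11.
S ≡ 38·17425·22 + 14·54325·12 + 15·22525·18 + 21·36941·11 = 38309021.
38309021 mod 923525 = 444496.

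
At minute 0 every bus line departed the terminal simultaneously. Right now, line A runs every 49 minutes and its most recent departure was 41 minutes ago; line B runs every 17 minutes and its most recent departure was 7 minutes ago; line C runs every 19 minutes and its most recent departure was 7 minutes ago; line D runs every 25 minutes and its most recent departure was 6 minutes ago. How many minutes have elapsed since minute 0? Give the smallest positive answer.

4206

The moduli are pairwise coprime; N = 49·17·19·25 = 395675.
N/49 = 8075; 8075 ≡ 39 (mod 49); 39·44 ≡ 1, so inverse 44.
N/17 = 23275; 23275 ≡ 2 (mod 17); 2·9 ≡ 1, so inverse 9.
N/19 = 20825; 20825 ≡ 1 (mod 19), inverse 1.
N/25 = 15827; 15827 ≡ 2 (mod 25); 2·13 ≡ 1, so inverse 13.
t ≡ 41·8075·44 + 7·23275·9 + 7·20825·1 + 6·15827·13 = 17413906.
17413906 mod 395675 = 4206.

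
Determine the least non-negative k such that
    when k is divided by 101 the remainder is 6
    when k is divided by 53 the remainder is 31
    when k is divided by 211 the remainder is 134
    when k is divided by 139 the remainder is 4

From k ≡ 6 (mod 101) write k = 6 + 101t. Substituting into k ≡ 31 (mod 53) gives 101t ≡ 25 (mod 53), and since 48⁻¹ ≡ 21 (mod 53), t ≡ 48. Hence k ≡ 6 + 101·48 = 4854 (mod 5353).
From k ≡ 4854 (mod 5353) write k = 4854 + 5353t. Substituting into k ≡ 134 (mod 211) gives 5353t ≡ 133 (mod 211), and since 78⁻¹ ≡ 46 (mod 211), t ≡ 210. Hence k ≡ 4854 + 5353·210 = 1128984 (mod 1129483).
From k ≡ 1128984 (mod 1129483) write k = 1128984 + 1129483t. Substituting into k ≡ 4 (mod 139) gives 1129483t ≡ 117 (mod 139), and since 108⁻¹ ≡ 130 (mod 139), t ≡ 59. Hence k ≡ 1128984 + 1129483·59 = 67768481 (mod 156998137).

67768481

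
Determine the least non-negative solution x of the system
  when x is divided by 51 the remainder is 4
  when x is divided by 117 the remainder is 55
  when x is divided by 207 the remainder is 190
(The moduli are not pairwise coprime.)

gcd(51, 117) = 3 and 3 | (55 − 4), so the pair is consistent; merging gives x ≡ 55 (mod 1989), where 1989 = lcm(51, 117).
gcd(1989, 207) = 9 and 9 | (190 − 55), so the pair is consistent; merging gives x ≡ 11989 (mod 45747), where 45747 = lcm(1989, 207).
The solution is unique modulo lcm(51, 117, 207) = 45747.

11989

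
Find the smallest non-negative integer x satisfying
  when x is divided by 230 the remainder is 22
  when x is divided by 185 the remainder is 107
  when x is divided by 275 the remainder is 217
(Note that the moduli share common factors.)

205642

gcd(230, 185) = 5 and 5 | (107 − 22), so the pair is consistent; merging gives x ≡ 1402 (mod 8510), where 8510 = lcm(230, 185).
gcd(8510, 275) = 5 and 5 | (217 − 1402), so the pair is consistent; merging gives x ≡ 205642 (mod 468050), where 468050 = lcm(8510, 275).
The solution is unique modulo lcm(230, 185, 275) = 468050.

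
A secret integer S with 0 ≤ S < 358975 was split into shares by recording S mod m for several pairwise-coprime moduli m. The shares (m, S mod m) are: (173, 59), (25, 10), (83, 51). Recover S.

From S ≡ 59 (mod 173) write S = 59 + 173t. Substituting into S ≡ 10 (mod 25) gives 173t ≡ 1 (mod 25), and since 23⁻¹ ≡ 12 (mod 25), t ≡ 12. Hence S ≡ 59 + 173·12 = 2135 (mod 4325).
From S ≡ 2135 (mod 4325) write S = 2135 + 4325t. Substituting into S ≡ 51 (mod 83) gives 4325t ≡ 74 (mod 83), and since 9⁻¹ ≡ 37 (mod 83), t ≡ 82. Hence S ≡ 2135 + 4325·82 = 356785 (mod 358975).

356785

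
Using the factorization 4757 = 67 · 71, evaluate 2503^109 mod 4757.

Mod 67: 2503 ≡ 24; by Fermat, exponent reduces to 109 mod 66 = 43; 24^43 ≡ 14 (mod 67).
Mod 71: 2503 ≡ 18; by Fermat, exponent reduces to 109 mod 70 = 39; 18^39 ≡ 38 (mod 71).
Combine by CRT: x ≡ 14 (mod 67), x ≡ 38 (mod 71) ⇒ x ≡ 4369 (mod 4757).

4369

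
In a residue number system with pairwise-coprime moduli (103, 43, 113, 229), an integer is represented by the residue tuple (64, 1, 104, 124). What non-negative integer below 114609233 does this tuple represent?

37710012

From x ≡ 64 (mod 103) write x = 64 + 103t. Substituting into x ≡ 1 (mod 43) gives 103t ≡ 23 (mod 43), and since 17⁻¹ ≡ 38 (mod 43), t ≡ 14. Hence x ≡ 64 + 103·14 = 1506 (mod 4429).
From x ≡ 1506 (mod 4429) write x = 1506 + 4429t. Substituting into x ≡ 104 (mod 113) gives 4429t ≡ 67 (mod 113), and since 22⁻¹ ≡ 36 (mod 113), t ≡ 39. Hence x ≡ 1506 + 4429·39 = 174237 (mod 500477).
From x ≡ 174237 (mod 500477) write x = 174237 + 500477t. Substituting into x ≡ 124 (mod 229) gives 500477t ≡ 156 (mod 229), and since 112⁻¹ ≡ 137 (mod 229), t ≡ 75. Hence x ≡ 174237 + 500477·75 = 37710012 (mod 114609233).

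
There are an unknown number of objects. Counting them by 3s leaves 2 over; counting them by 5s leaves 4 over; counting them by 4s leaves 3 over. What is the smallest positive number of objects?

The moduli are pairwise coprime; M = 3·5·4 = 60.
M/3 = 20; 20 ≡ 2 (mod 3); 2·2 ≡ 1, so inverse 2.
M/5 = 12; 12 ≡ 2 (mod 5); 2·3 ≡ 1, so inverse 3.
M/4 = 15; 15 ≡ 3 (mod 4); 3·3 ≡ 1, so inverse 3.
N ≡ 2·20·2 + 4·12·3 + 3·15·3 = 359.
359 mod 60 = 59.

59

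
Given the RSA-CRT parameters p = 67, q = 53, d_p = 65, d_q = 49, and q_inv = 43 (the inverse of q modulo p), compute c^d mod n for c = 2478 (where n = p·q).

m₁ = c^(d_p) mod p: c ≡ 66 (mod 67), and 66^65 mod 67 = 66.
m₂ = c^(d_q) mod q: c ≡ 40 (mod 53), and 40^49 mod 53 = 11.
h = q_inv·(m₁ − m₂) mod p = 43·(66 − 11) mod 67 = 20.
m = m₂ + h·q = 11 + 20·53 = 1071.

1071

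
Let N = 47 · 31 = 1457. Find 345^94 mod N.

Mod 47: 345 ≡ 16; by Fermat, exponent reduces to 94 mod 46 = 2; 16^2 ≡ 21 (mod 47).
Mod 31: 345 ≡ 4; by Fermat, exponent reduces to 94 mod 30 = 4; 4^4 ≡ 8 (mod 31).
Combine by CRT: x ≡ 21 (mod 47), x ≡ 8 (mod 31) ⇒ x ≡ 256 (mod 1457).

256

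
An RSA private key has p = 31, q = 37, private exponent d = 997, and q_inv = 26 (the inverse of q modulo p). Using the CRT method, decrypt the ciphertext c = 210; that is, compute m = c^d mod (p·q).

65

d_p = d mod (p−1) = 997 mod 30 = 7; d_q = d mod (q−1) = 25.
m₁ = c^(d_p) mod p: c ≡ 24 (mod 31), and 24^7 mod 31 = 3.
m₂ = c^(d_q) mod q: c ≡ 25 (mod 37), and 25^25 mod 37 = 28.
h = q_inv·(m₁ − m₂) mod p = 26·(3 − 28) mod 31 = 1.
m = m₂ + h·q = 28 + 1·37 = 65.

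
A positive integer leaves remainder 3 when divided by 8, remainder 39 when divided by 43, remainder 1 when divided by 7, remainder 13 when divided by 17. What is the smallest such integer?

The moduli are pairwise coprime; N = 8·43·7·17 = 40936.
N/8 = 5117; 5117 ≡ 5 (mod 8); 5·5 ≡ 1, so inverse 5.
N/43 = 952; 952 ≡ 6 (mod 43); 6·36 ≡ 1, so inverse 36.
N/7 = 5848; 5848 ≡ 3 (mod 7); 3·5 ≡ 1, so inverse 5.
N/17 = 2408; 2408 ≡ 11 (mod 17); 11·14 ≡ 1, so inverse 14.
t ≡ 3·5117·5 + 39·952·36 + 1·5848·5 + 13·2408·14 = 1880859.
1880859 mod 40936 = 38739.

38739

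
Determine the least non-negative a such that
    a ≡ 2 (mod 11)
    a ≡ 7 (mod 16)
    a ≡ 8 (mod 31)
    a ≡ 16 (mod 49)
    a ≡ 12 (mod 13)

The moduli are pairwise coprime; N = 11·16·31·49·13 = 3475472.
N/11 = 315952; 315952 ≡ 10 (mod 11); 10·10 ≡ 1, so inverse 10.
N/16 = 217217; 217217 ≡ 1 (mod 16), inverse 1.
N/31 = 112112; 112112 ≡ 16 (mod 31); 16·2 ≡ 1, so inverse 2.
N/49 = 70928; 70928 ≡ 25 (mod 49); 25·2 ≡ 1, so inverse 2.
N/13 = 267344; 267344 ≡ 12 (mod 13); 12·12 ≡ 1, so inverse 12.
a ≡ 2·315952·10 + 7·217217·1 + 8·112112·2 + 16·70928·2 + 12·267344·12 = 50400583.
50400583 mod 3475472 = 1743975.

1743975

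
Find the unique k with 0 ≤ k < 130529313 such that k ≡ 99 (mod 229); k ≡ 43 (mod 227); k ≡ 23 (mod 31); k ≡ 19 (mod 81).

20786887

The moduli are pairwise coprime; N = 229·227·31·81 = 130529313.
N/229 = 569997; 569997 ≡ 16 (mod 229); 16·43 ≡ 1, so inverse 43.
N/227 = 575019; 575019 ≡ 28 (mod 227); 28·73 ≡ 1, so inverse 73.
N/31 = 4210623; 4210623 ≡ 17 (mod 31); 17·11 ≡ 1, so inverse 11.
N/81 = 1611473; 1611473 ≡ 59 (mod 81); 59·11 ≡ 1, so inverse 11.
k ≡ 99·569997·43 + 43·575019·73 + 23·4210623·11 + 19·1611473·11 = 5633547346.
5633547346 mod 130529313 = 20786887.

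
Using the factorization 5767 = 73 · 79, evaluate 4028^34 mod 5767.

238

Mod 73: 4028 ≡ 13; 13^34 ≡ 19 (mod 73).
Mod 79: 4028 ≡ 78; 78^34 ≡ 1 (mod 79).
Combine by CRT: x ≡ 19 (mod 73), x ≡ 1 (mod 79) ⇒ x ≡ 238 (mod 5767).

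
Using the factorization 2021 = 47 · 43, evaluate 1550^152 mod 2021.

1129

Mod 47: 1550 ≡ 46; by Fermat, exponent reduces to 152 mod 46 = 14; 46^14 ≡ 1 (mod 47).
Mod 43: 1550 ≡ 2; by Fermat, exponent reduces to 152 mod 42 = 26; 2^26 ≡ 11 (mod 43).
Combine by CRT: x ≡ 1 (mod 47), x ≡ 11 (mod 43) ⇒ x ≡ 1129 (mod 2021).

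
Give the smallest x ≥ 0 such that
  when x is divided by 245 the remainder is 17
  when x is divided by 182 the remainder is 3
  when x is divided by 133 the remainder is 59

36767

gcd(245, 182) = 7 and 7 | (3 − 17), so the pair is consistent; merging gives x ≡ 4917 (mod 6370), where 6370 = lcm(245, 182).
gcd(6370, 133) = 7 and 7 | (59 − 4917), so the pair is consistent; merging gives x ≡ 36767 (mod 121030), where 121030 = lcm(6370, 133).
The solution is unique modulo lcm(245, 182, 133) = 121030.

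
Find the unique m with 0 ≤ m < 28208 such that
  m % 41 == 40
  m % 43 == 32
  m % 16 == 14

From m ≡ 40 (mod 41) write m = 40 + 41t. Substituting into m ≡ 32 (mod 43) gives 41t ≡ 35 (mod 43), and since 41⁻¹ ≡ 21 (mod 43), t ≡ 4. Hence m ≡ 40 + 41·4 = 204 (mod 1763).
From m ≡ 204 (mod 1763) write m = 204 + 1763t. Substituting into m ≡ 14 (mod 16) gives 1763t ≡ 2 (mod 16), and since 3⁻¹ ≡ 11 (mod 16), t ≡ 6. Hence m ≡ 204 + 1763·6 = 10782 (mod 28208).

10782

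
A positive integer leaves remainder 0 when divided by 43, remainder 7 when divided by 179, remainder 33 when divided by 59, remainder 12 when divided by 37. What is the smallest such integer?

276920

The moduli are pairwise coprime; N = 43·179·59·37 = 16802551.
N/43 = 390757; 390757 ≡ 16 (mod 43); 16·35 ≡ 1, so inverse 35.
N/179 = 93869; 93869 ≡ 73 (mod 179); 73·103 ≡ 1, so inverse 103.
N/59 = 284789; 284789 ≡ 55 (mod 59); 55·44 ≡ 1, so inverse 44.
N/37 = 454123; 454123 ≡ 22 (mod 37); 22·32 ≡ 1, so inverse 32.
t ≡ 0·390757·35 + 7·93869·103 + 33·284789·44 + 12·454123·32 = 655576409.
655576409 mod 16802551 = 276920.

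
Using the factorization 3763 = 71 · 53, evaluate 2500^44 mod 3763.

Mod 71: 2500 ≡ 15; 15^44 ≡ 60 (mod 71).
Mod 53: 2500 ≡ 9; 9^44 ≡ 46 (mod 53).
Combine by CRT: x ≡ 60 (mod 71), x ≡ 46 (mod 53) ⇒ x ≡ 841 (mod 3763).

841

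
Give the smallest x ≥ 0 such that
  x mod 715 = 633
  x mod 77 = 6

Combine the congruences pairwise.
gcd(715, 77) = 11 and 11 | (6 − 633), so the pair is consistent; merging gives x ≡ 2778 (mod 5005), where 5005 = lcm(715, 77).
The solution is unique modulo lcm(715, 77) = 5005.

2778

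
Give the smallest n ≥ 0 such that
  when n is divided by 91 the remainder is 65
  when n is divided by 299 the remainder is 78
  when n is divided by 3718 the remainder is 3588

gcd(91, 299) = 13 and 13 | (78 − 65), so the pair is consistent; merging gives n ≡ 975 (mod 2093), where 2093 = lcm(91, 299).
gcd(2093, 3718) = 13 and 13 | (3588 − 975), so the pair is consistent; merging gives n ≡ 74230 (mod 598598), where 598598 = lcm(2093, 3718).
The solution is unique modulo lcm(91, 299, 3718) = 598598.

74230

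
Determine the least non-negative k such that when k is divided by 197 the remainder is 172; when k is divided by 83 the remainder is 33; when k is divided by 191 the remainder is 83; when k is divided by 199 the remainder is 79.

The moduli are pairwise coprime; N = 197·83·191·199 = 621485159.
N/197 = 3154747; 3154747 ≡ 186 (mod 197); 186·179 ≡ 1, so inverse 179.
N/83 = 7487773; 7487773 ≡ 11 (mod 83); 11·68 ≡ 1, so inverse 68.
N/191 = 3253849; 3253849 ≡ 164 (mod 191); 164·99 ≡ 1, so inverse 99.
N/199 = 3123041; 3123041 ≡ 134 (mod 199); 134·150 ≡ 1, so inverse 150.
k ≡ 172·3154747·179 + 33·7487773·68 + 83·3253849·99 + 79·3123041·150 = 177675826331.
177675826331 mod 621485159 = 552556016.

552556016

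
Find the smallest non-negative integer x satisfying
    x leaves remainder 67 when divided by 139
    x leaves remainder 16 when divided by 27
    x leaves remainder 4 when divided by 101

14245

From x ≡ 67 (mod 139) write x = 67 + 139t. Substituting into x ≡ 16 (mod 27) gives 139t ≡ 3 (mod 27), and since 4⁻¹ ≡ 7 (mod 27), t ≡ 21. Hence x ≡ 67 + 139·21 = 2986 (mod 3753).
From x ≡ 2986 (mod 3753) write x = 2986 + 3753t. Substituting into x ≡ 4 (mod 101) gives 3753t ≡ 48 (mod 101), and since 16⁻¹ ≡ 19 (mod 101), t ≡ 3. Hence x ≡ 2986 + 3753·3 = 14245 (mod 379053).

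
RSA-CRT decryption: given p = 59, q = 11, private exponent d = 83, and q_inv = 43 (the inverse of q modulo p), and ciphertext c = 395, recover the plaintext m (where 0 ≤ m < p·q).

417

d_p = d mod (p−1) = 83 mod 58 = 25; d_q = d mod (q−1) = 3.
m₁ = c^(d_p) mod p: c ≡ 41 (mod 59), and 41^25 mod 59 = 4.
m₂ = c^(d_q) mod q: c ≡ 10 (mod 11), and 10^3 mod 11 = 10.
h = q_inv·(m₁ − m₂) mod p = 43·(4 − 10) mod 59 = 37.
m = m₂ + h·q = 10 + 37·11 = 417.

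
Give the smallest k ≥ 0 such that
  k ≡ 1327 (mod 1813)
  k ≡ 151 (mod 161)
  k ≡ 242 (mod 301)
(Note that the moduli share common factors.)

1201533

gcd(1813, 161) = 7 and 7 | (151 − 1327), so the pair is consistent; merging gives k ≡ 33961 (mod 41699), where 41699 = lcm(1813, 161).
gcd(41699, 301) = 7 and 7 | (242 − 33961), so the pair is consistent; merging gives k ≡ 1201533 (mod 1793057), where 1793057 = lcm(41699, 301).
The solution is unique modulo lcm(1813, 161, 301) = 1793057.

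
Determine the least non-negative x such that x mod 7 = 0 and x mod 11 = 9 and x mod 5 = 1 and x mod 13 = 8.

The moduli are pairwise coprime; N = 7·11·5·13 = 5005.
N/7 = 715; 715 ≡ 1 (mod 7), inverse 1.
N/11 = 455; 455 ≡ 4 (mod 11); 4·3 ≡ 1, so inverse 3.
N/5 = 1001; 1001 ≡ 1 (mod 5), inverse 1.
N/13 = 385; 385 ≡ 8 (mod 13); 8·5 ≡ 1, so inverse 5.
x ≡ 0·715·1 + 9·455·3 + 1·1001·1 + 8·385·5 = 28686.
28686 mod 5005 = 3661.

3661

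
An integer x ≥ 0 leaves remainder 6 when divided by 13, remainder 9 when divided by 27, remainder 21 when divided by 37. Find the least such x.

12564

From x ≡ 6 (mod 13) write x = 6 + 13t. Substituting into x ≡ 9 (mod 27) gives 13t ≡ 3 (mod 27), and since 13⁻¹ ≡ 25 (mod 27), t ≡ 21. Hence x ≡ 6 + 13·21 = 279 (mod 351).
From x ≡ 279 (mod 351) write x = 279 + 351t. Substituting into x ≡ 21 (mod 37) gives 351t ≡ 1 (mod 37), and since 18⁻¹ ≡ 35 (mod 37), t ≡ 35. Hence x ≡ 279 + 351·35 = 12564 (mod 12987).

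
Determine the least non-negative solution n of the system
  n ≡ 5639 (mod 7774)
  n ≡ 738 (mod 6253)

44509

gcd(7774, 6253) = 169 and 169 | (738 − 5639), so the pair is consistent; merging gives n ≡ 44509 (mod 287638), where 287638 = lcm(7774, 6253).
The solution is unique modulo lcm(7774, 6253) = 287638.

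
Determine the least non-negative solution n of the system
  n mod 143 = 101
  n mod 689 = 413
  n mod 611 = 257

31418

gcd(143, 689) = 13 and 13 | (413 − 101), so the pair is consistent; merging gives n ≡ 1102 (mod 7579), where 7579 = lcm(143, 689).
gcd(7579, 611) = 13 and 13 | (257 − 1102), so the pair is consistent; merging gives n ≡ 31418 (mod 356213), where 356213 = lcm(7579, 611).
The solution is unique modulo lcm(143, 689, 611) = 356213.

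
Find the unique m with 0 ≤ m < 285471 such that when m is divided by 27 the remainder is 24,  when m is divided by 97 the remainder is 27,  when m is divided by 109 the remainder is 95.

27672

From m ≡ 24 (mod 27) write m = 24 + 27t. Substituting into m ≡ 27 (mod 97) gives 27t ≡ 3 (mod 97), and since 27⁻¹ ≡ 18 (mod 97), t ≡ 54. Hence m ≡ 24 + 27·54 = 1482 (mod 2619).
From m ≡ 1482 (mod 2619) write m = 1482 + 2619t. Substituting into m ≡ 95 (mod 109) gives 2619t ≡ 30 (mod 109), and since 3⁻¹ ≡ 73 (mod 109), t ≡ 10. Hence m ≡ 1482 + 2619·10 = 27672 (mod 285471).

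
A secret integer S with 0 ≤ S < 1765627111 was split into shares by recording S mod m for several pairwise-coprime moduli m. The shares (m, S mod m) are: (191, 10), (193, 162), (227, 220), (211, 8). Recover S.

205128089

The moduli are pairwise coprime; N = 191·193·227·211 = 1765627111.
N/191 = 9244121; 9244121 ≡ 103 (mod 191); 103·102 ≡ 1, so inverse 102.
N/193 = 9148327; 9148327 ≡ 127 (mod 193); 127·38 ≡ 1, so inverse 38.
N/227 = 7778093; 7778093 ≡ 165 (mod 227); 165·216 ≡ 1, so inverse 216.
N/211 = 8367901; 8367901 ≡ 63 (mod 211); 63·67 ≡ 1, so inverse 67.
S ≡ 10·9244121·102 + 162·9148327·38 + 220·7778093·216 + 8·8367901·67 = 439846278728.
439846278728 mod 1765627111 = 205128089.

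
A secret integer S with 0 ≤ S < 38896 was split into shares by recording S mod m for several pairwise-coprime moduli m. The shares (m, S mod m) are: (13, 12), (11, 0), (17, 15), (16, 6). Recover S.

26246

Combine the congruences pairwise.
From S ≡ 12 (mod 13) write S = 12 + 13t. Substituting into S ≡ 0 (mod 11) gives 13t ≡ 10 (mod 11), and since 2⁻¹ ≡ 6 (mod 11), t ≡ 5. Hence S ≡ 12 + 13·5 = 77 (mod 143).
From S ≡ 77 (mod 143) write S = 77 + 143t. Substituting into S ≡ 15 (mod 17) gives 143t ≡ 6 (mod 17), and since 7⁻¹ ≡ 5 (mod 17), t ≡ 13. Hence S ≡ 77 + 143·13 = 1936 (mod 2431).
From S ≡ 1936 (mod 2431) write S = 1936 + 2431t. Substituting into S ≡ 6 (mod 16) gives 2431t ≡ 6 (mod 16), and since 15⁻¹ ≡ 15 (mod 16), t ≡ 10. Hence S ≡ 1936 + 2431·10 = 26246 (mod 38896).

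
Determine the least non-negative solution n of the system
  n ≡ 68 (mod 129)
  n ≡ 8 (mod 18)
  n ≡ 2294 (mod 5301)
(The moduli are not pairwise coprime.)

44702

gcd(129, 18) = 3 and 3 | (8 − 68), so the pair is consistent; merging gives n ≡ 584 (mod 774), where 774 = lcm(129, 18).
gcd(774, 5301) = 9 and 9 | (2294 − 584), so the pair is consistent; merging gives n ≡ 44702 (mod 455886), where 455886 = lcm(774, 5301).
The solution is unique modulo lcm(129, 18, 5301) = 455886.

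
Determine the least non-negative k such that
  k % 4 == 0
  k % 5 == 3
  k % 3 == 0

The moduli are pairwise coprime; N = 4·5·3 = 60.
N/4 = 15; 15 ≡ 3 (mod 4); 3·3 ≡ 1, so inverse 3.
N/5 = 12; 12 ≡ 2 (mod 5); 2·3 ≡ 1, so inverse 3.
N/3 = 20; 20 ≡ 2 (mod 3); 2·2 ≡ 1, so inverse 2.
k ≡ 0·15·3 + 3·12·3 + 0·20·2 = 108.
108 mod 60 = 48.

48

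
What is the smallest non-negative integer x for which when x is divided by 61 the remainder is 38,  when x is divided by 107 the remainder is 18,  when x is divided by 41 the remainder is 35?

The moduli are pairwise coprime; N = 61·107·41 = 267607.
N/61 = 4387; 4387 ≡ 56 (mod 61); 56·12 ≡ 1, so inverse 12.
N/107 = 2501; 2501 ≡ 40 (mod 107); 40·99 ≡ 1, so inverse 99.
N/41 = 6527; 6527 ≡ 8 (mod 41); 8·36 ≡ 1, so inverse 36.
x ≡ 38·4387·12 + 18·2501·99 + 35·6527·36 = 14681274.
14681274 mod 267607 = 230496.

230496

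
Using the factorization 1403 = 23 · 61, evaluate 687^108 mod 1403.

1168

Mod 23: 687 ≡ 20; by Fermat, exponent reduces to 108 mod 22 = 20; 20^20 ≡ 18 (mod 23).
Mod 61: 687 ≡ 16; by Fermat, exponent reduces to 108 mod 60 = 48; 16^48 ≡ 9 (mod 61).
Combine by CRT: x ≡ 18 (mod 23), x ≡ 9 (mod 61) ⇒ x ≡ 1168 (mod 1403).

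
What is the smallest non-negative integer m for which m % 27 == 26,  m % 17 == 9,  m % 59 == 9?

The moduli are pairwise coprime; N = 27·17·59 = 27081.
N/27 = 1003; 1003 ≡ 4 (mod 27); 4·7 ≡ 1, so inverse 7.
N/17 = 1593; 1593 ≡ 12 (mod 17); 12·10 ≡ 1, so inverse 10.
N/59 = 459; 459 ≡ 46 (mod 59); 46·9 ≡ 1, so inverse 9.
m ≡ 26·1003·7 + 9·1593·10 + 9·459·9 = 363095.
363095 mod 27081 = 11042.

11042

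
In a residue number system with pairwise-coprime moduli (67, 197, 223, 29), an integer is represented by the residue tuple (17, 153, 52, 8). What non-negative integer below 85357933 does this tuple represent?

The moduli are pairwise coprime; N = 67·197·223·29 = 85357933.
N/67 = 1273999; 1273999 ≡ 61 (mod 67); 61·11 ≡ 1, so inverse 11.
N/197 = 433289; 433289 ≡ 86 (mod 197); 86·126 ≡ 1, so inverse 126.
N/223 = 382771; 382771 ≡ 103 (mod 223); 103·13 ≡ 1, so inverse 13.
N/29 = 2943377; 2943377 ≡ 22 (mod 29); 22·4 ≡ 1, so inverse 4.
x ≡ 17·1273999·11 + 153·433289·126 + 52·382771·13 + 8·2943377·4 = 8944124415.
8944124415 mod 85357933 = 66899383.

66899383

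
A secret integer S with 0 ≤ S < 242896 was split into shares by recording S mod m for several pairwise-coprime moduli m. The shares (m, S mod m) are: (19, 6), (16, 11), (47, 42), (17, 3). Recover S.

The moduli are pairwise coprime; N = 19·16·47·17 = 242896.
N/19 = 12784; 12784 ≡ 16 (mod 19); 16·6 ≡ 1, so inverse 6.
N/16 = 15181; 15181 ≡ 13 (mod 16); 13·5 ≡ 1, so inverse 5.
N/47 = 5168; 5168 ≡ 45 (mod 47); 45·23 ≡ 1, so inverse 23.
N/17 = 14288; 14288 ≡ 8 (mod 17); 8·15 ≡ 1, so inverse 15.
S ≡ 6·12784·6 + 11·15181·5 + 42·5168·23 + 3·14288·15 = 6930427.
6930427 mod 242896 = 129339.

129339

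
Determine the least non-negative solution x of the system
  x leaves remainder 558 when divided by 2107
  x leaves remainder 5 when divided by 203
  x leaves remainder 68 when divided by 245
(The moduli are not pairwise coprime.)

gcd(2107, 203) = 7 and 7 | (5 − 558), so the pair is consistent; merging gives x ≡ 13200 (mod 61103), where 61103 = lcm(2107, 203).
gcd(61103, 245) = 49 and 49 | (68 − 13200), so the pair is consistent; merging gives x ≡ 74303 (mod 305515), where 305515 = lcm(61103, 245).
The solution is unique modulo lcm(2107, 203, 245) = 305515.

74303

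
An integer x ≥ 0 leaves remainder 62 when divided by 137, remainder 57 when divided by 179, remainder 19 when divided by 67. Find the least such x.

The moduli are pairwise coprime; N = 137·179·67 = 1643041.
N/137 = 11993; 11993 ≡ 74 (mod 137); 74·50 ≡ 1, so inverse 50.
N/179 = 9179; 9179 ≡ 50 (mod 179); 50·111 ≡ 1, so inverse 111.
N/67 = 24523; 24523 ≡ 1 (mod 67), inverse 1.
x ≡ 62·11993·50 + 57·9179·111 + 19·24523·1 = 95719770.
95719770 mod 1643041 = 423392.

423392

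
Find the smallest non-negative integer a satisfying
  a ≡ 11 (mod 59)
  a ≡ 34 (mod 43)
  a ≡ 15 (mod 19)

44969

From a ≡ 11 (mod 59) write a = 11 + 59t. Substituting into a ≡ 34 (mod 43) gives 59t ≡ 23 (mod 43), and since 16⁻¹ ≡ 35 (mod 43), t ≡ 31. Hence a ≡ 11 + 59·31 = 1840 (mod 2537).
From a ≡ 1840 (mod 2537) write a = 1840 + 2537t. Substituting into a ≡ 15 (mod 19) gives 2537t ≡ 18 (mod 19), and since 10⁻¹ ≡ 2 (mod 19), t ≡ 17. Hence a ≡ 1840 + 2537·17 = 44969 (mod 48203).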